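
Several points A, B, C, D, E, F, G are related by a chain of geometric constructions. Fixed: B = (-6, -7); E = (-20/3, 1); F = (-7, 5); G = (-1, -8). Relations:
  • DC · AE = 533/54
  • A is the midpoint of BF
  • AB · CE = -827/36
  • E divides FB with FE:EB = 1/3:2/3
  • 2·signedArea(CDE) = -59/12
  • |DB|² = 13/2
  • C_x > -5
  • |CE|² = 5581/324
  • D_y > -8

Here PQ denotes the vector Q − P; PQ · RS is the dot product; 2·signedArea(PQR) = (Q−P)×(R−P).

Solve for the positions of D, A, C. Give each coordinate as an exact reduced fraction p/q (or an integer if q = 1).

1. A_x = -13/2  [A is the midpoint of BF]
2. A_y = -1  [A is the midpoint of BF]
   → A = (-13/2, -1)
3. C_x = -85/18  [line -1/2·x + 6·y + 491/36 = 0 ∩ |CE|² = 5581/324]
4. C_y = -8/3  [line -1/2·x + 6·y + 491/36 = 0 ∩ |CE|² = 5581/324]
   → C = (-85/18, -8/3)
5. D_x = -7/2  [DC · AE = 533/54 ∩ 2·signedArea(CDE) = -59/12]
6. D_y = -15/2  [DC · AE = 533/54 ∩ 2·signedArea(CDE) = -59/12]
   → D = (-7/2, -15/2)

A = (-13/2, -1)
C = (-85/18, -8/3)
D = (-7/2, -15/2)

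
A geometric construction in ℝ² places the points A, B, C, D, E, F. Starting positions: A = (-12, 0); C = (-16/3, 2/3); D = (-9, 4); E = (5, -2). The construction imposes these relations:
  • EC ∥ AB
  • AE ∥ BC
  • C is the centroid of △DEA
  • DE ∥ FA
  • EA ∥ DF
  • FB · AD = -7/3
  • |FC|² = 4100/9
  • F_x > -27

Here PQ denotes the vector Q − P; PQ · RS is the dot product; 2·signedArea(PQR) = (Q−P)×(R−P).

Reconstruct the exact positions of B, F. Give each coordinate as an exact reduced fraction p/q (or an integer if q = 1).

1. B_x = -67/3  [AE ∥ BC ∩ EC ∥ AB]
2. B_y = 8/3  [AE ∥ BC ∩ EC ∥ AB]
   → B = (-67/3, 8/3)
3. F_x = -26  [DE ∥ FA ∩ EA ∥ DF]
4. F_y = 6  [DE ∥ FA ∩ EA ∥ DF]
   → F = (-26, 6)

B = (-67/3, 8/3)
F = (-26, 6)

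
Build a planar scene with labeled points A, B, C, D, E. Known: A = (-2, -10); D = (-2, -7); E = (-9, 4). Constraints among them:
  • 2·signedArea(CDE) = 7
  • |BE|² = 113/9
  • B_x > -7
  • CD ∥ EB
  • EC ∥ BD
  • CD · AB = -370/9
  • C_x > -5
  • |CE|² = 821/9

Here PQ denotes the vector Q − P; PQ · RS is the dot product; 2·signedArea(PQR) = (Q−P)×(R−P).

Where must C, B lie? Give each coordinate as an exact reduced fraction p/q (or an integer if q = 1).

B = (-20/3, 4/3)
C = (-13/3, -13/3)

1. C_x = -13/3  [line -11·x + -7·y + -78 = 0 ∩ |CE|² = 821/9]
2. C_y = -13/3  [line -11·x + -7·y + -78 = 0 ∩ |CE|² = 821/9]
   → C = (-13/3, -13/3)
3. B_x = -20/3  [CD · AB = -370/9 ∩ EC ∥ BD]
4. B_y = 4/3  [CD · AB = -370/9 ∩ EC ∥ BD]
   → B = (-20/3, 4/3)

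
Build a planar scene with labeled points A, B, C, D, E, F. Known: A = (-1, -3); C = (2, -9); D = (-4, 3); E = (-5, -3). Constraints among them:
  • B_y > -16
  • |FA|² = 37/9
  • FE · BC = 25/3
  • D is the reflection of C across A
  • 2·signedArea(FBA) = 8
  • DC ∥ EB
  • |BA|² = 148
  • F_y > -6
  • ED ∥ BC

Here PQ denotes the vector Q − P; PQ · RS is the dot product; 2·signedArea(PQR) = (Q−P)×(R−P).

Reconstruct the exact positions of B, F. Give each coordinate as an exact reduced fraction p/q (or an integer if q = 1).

B = (1, -15)
F = (-4/3, -5)

1. B_x = 1  [ED ∥ BC ∩ DC ∥ EB]
2. B_y = -15  [ED ∥ BC ∩ DC ∥ EB]
   → B = (1, -15)
3. F_x = -4/3  [2·signedArea(FBA) = 8 ∩ FE · BC = 25/3]
4. F_y = -5  [2·signedArea(FBA) = 8 ∩ FE · BC = 25/3]
   → F = (-4/3, -5)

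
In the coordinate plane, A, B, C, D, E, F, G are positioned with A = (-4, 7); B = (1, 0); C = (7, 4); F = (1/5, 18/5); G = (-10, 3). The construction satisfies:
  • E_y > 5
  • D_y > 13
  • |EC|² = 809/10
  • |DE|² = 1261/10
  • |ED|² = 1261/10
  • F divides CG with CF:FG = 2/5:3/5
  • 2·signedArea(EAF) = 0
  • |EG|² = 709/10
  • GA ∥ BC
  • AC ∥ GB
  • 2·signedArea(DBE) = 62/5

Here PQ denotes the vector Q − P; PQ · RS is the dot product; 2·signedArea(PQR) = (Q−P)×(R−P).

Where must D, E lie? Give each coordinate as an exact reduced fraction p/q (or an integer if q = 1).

1. E_x = -19/10  [line 17/5·x + 21/5·y + -79/5 = 0 ∩ |EC|² = 809/10]
2. E_y = 53/10  [line 17/5·x + 21/5·y + -79/5 = 0 ∩ |EC|² = 809/10]
   → E = (-19/10, 53/10)
3. D_x = -9  [line -53/10·x + -29/10·y + -71/10 = 0 ∩ |DE|² = 1261/10]
4. D_y = 14  [line -53/10·x + -29/10·y + -71/10 = 0 ∩ |DE|² = 1261/10]
   → D = (-9, 14)

D = (-9, 14)
E = (-19/10, 53/10)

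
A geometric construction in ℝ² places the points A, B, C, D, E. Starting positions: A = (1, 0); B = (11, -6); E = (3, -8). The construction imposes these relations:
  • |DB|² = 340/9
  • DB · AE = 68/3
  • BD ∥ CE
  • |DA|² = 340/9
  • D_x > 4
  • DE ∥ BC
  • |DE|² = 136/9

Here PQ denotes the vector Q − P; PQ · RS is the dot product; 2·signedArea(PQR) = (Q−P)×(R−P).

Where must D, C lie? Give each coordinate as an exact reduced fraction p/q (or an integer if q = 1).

1. D_x = 5  [line -2·x + 8·y + 142/3 = 0 ∩ |DA|² = 340/9]
2. D_y = -14/3  [line -2·x + 8·y + 142/3 = 0 ∩ |DA|² = 340/9]
   → D = (5, -14/3)
3. C_x = 9  [BD ∥ CE ∩ DE ∥ BC]
4. C_y = -28/3  [BD ∥ CE ∩ DE ∥ BC]
   → C = (9, -28/3)

C = (9, -28/3)
D = (5, -14/3)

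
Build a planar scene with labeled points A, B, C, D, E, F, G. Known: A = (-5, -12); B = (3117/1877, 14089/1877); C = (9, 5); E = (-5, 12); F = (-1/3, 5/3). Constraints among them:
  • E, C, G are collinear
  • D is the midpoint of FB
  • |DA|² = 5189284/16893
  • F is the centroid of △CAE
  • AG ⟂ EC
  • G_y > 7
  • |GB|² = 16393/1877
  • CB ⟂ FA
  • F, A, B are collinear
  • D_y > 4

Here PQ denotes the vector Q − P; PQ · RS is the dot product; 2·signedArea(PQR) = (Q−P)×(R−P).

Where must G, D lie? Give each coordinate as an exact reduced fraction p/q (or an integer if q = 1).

D = (3737/5631, 25826/5631)
G = (23/5, 36/5)

1. G_x = 23/5  [E, C, G are collinear ∩ AG ⟂ EC]
2. G_y = 36/5  [E, C, G are collinear ∩ AG ⟂ EC]
   → G = (23/5, 36/5)
3. D_x = 3737/5631  [D is the midpoint of FB]
4. D_y = 25826/5631  [D is the midpoint of FB]
   → D = (3737/5631, 25826/5631)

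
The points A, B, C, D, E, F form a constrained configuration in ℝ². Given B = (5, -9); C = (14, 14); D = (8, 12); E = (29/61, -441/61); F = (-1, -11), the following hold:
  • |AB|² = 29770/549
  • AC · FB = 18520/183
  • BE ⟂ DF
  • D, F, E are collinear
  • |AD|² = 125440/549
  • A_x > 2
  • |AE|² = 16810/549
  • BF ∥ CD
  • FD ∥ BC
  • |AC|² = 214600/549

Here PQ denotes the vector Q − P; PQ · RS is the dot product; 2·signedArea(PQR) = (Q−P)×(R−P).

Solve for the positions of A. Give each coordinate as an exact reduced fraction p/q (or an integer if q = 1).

A = (152/61, -380/183)

1. A_x = 152/61  [line -6·x + -2·y + 1976/183 = 0 ∩ |AC|² = 214600/549]
2. A_y = -380/183  [line -6·x + -2·y + 1976/183 = 0 ∩ |AC|² = 214600/549]
   → A = (152/61, -380/183)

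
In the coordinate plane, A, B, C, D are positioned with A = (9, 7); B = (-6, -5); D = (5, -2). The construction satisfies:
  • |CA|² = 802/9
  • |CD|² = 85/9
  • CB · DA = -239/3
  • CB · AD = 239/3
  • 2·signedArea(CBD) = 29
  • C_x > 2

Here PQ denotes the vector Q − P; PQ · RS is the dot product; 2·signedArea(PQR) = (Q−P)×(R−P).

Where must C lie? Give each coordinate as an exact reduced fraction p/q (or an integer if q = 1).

1. C_x = 8/3  [2·signedArea(CBD) = 29 ∩ CB · DA = -239/3]
2. C_y = 0  [2·signedArea(CBD) = 29 ∩ CB · DA = -239/3]
   → C = (8/3, 0)

C = (8/3, 0)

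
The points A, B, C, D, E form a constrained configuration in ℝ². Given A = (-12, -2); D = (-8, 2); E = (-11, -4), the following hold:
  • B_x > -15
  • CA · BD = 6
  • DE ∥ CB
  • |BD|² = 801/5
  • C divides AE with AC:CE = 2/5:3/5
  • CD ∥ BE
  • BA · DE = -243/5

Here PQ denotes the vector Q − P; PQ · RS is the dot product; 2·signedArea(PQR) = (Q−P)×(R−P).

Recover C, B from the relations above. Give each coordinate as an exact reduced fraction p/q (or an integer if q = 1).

B = (-73/5, -44/5)
C = (-58/5, -14/5)

1. C_x = -58/5  [C divides AE with AC:CE = 2/5:3/5]
2. C_y = -14/5  [C divides AE with AC:CE = 2/5:3/5]
   → C = (-58/5, -14/5)
3. B_x = -73/5  [CD ∥ BE ∩ DE ∥ CB]
4. B_y = -44/5  [CD ∥ BE ∩ DE ∥ CB]
   → B = (-73/5, -44/5)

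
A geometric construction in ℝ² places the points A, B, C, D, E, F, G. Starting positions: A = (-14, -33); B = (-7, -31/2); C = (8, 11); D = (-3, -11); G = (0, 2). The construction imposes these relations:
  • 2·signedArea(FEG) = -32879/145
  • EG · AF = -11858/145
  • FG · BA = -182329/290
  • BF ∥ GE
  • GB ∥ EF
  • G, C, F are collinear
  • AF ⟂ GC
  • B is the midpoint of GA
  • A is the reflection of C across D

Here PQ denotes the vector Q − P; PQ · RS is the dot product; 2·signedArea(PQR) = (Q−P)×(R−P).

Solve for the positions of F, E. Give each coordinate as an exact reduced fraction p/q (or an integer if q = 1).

E = (-2401/145, -2031/290)
F = (-3416/145, -3553/145)

1. F_x = -3416/145  [G, C, F are collinear ∩ AF ⟂ GC]
2. F_y = -3553/145  [G, C, F are collinear ∩ AF ⟂ GC]
   → F = (-3416/145, -3553/145)
3. E_x = -2401/145  [GB ∥ EF ∩ BF ∥ GE]
4. E_y = -2031/290  [GB ∥ EF ∩ BF ∥ GE]
   → E = (-2401/145, -2031/290)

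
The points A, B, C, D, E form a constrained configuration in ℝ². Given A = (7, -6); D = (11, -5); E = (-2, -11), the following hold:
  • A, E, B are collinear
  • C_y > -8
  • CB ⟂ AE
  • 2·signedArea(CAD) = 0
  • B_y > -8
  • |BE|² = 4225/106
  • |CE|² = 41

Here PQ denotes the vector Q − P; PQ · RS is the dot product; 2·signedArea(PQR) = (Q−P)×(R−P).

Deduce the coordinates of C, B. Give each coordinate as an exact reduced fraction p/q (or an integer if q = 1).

1. C_x = 3  [line -1·x + 4·y + 31 = 0 ∩ |CE|² = 41]
2. C_y = -7  [line -1·x + 4·y + 31 = 0 ∩ |CE|² = 41]
   → C = (3, -7)
3. B_x = 373/106  [A, E, B are collinear ∩ CB ⟂ AE]
4. B_y = -841/106  [A, E, B are collinear ∩ CB ⟂ AE]
   → B = (373/106, -841/106)

B = (373/106, -841/106)
C = (3, -7)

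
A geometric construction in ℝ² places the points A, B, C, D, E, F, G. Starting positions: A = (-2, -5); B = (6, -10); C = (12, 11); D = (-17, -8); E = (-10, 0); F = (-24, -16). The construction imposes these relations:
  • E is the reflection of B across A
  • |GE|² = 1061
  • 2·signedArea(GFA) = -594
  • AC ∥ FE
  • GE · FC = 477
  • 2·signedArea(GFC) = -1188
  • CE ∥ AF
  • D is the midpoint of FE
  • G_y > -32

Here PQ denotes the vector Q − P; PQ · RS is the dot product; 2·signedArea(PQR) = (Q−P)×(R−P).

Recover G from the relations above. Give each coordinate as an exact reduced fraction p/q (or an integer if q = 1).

G = (0, -31)

1. G_x = 0  [2·signedArea(GFC) = -1188 ∩ 2·signedArea(GFA) = -594]
2. G_y = -31  [2·signedArea(GFC) = -1188 ∩ 2·signedArea(GFA) = -594]
   → G = (0, -31)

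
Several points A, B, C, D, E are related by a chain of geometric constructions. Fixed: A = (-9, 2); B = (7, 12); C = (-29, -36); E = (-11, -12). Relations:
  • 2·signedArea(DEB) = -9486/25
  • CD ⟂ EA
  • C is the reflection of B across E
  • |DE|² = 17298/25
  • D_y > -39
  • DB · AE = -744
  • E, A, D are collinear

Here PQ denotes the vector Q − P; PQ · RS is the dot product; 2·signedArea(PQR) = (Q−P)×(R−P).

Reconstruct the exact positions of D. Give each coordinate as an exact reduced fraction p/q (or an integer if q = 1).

D = (-368/25, -951/25)

1. D_x = -368/25  [E, A, D are collinear ∩ CD ⟂ EA]
2. D_y = -951/25  [E, A, D are collinear ∩ CD ⟂ EA]
   → D = (-368/25, -951/25)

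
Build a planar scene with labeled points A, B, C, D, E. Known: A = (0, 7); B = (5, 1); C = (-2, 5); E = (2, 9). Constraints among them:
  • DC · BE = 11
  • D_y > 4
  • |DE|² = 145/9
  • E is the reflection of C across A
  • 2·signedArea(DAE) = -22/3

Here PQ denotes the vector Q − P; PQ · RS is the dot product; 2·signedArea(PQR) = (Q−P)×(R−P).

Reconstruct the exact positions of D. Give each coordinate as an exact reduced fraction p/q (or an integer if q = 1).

1. D_x = 5/3  [DC · BE = 11 ∩ 2·signedArea(DAE) = -22/3]
2. D_y = 5  [DC · BE = 11 ∩ 2·signedArea(DAE) = -22/3]
   → D = (5/3, 5)

D = (5/3, 5)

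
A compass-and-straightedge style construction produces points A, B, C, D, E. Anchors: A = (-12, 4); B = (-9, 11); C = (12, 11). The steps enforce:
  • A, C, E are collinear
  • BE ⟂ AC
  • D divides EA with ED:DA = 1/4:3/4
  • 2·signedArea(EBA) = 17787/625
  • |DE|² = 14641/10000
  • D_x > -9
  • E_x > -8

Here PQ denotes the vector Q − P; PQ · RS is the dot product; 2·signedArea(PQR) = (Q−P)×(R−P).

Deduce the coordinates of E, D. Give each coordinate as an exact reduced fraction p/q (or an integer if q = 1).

1. E_x = -4596/625  [A, C, E are collinear ∩ BE ⟂ AC]
2. E_y = 3347/625  [A, C, E are collinear ∩ BE ⟂ AC]
   → E = (-4596/625, 3347/625)
3. D_x = -5322/625  [D divides EA with ED:DA = 1/4:3/4]
4. D_y = 12541/2500  [D divides EA with ED:DA = 1/4:3/4]
   → D = (-5322/625, 12541/2500)

D = (-5322/625, 12541/2500)
E = (-4596/625, 3347/625)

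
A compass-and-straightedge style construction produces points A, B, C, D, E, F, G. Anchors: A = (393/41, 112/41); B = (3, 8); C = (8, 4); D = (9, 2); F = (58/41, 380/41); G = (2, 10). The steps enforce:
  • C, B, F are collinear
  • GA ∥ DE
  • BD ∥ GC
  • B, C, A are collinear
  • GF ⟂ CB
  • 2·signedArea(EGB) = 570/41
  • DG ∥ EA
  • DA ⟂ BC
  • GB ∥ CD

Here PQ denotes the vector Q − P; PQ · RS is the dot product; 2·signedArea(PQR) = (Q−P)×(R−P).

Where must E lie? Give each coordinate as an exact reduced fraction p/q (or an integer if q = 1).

E = (680/41, -216/41)

1. E_x = 680/41  [DG ∥ EA ∩ GA ∥ DE]
2. E_y = -216/41  [DG ∥ EA ∩ GA ∥ DE]
   → E = (680/41, -216/41)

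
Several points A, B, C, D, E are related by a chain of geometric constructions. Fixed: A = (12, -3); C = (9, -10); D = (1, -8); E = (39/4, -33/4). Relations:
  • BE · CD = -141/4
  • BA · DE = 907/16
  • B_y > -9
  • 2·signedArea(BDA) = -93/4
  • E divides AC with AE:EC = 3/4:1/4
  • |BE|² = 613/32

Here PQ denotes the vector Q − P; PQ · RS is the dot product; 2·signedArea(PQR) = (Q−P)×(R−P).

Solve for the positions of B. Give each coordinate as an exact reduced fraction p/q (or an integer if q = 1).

B = (43/8, -65/8)

1. B_x = 43/8  [2·signedArea(BDA) = -93/4 ∩ BE · CD = -141/4]
2. B_y = -65/8  [2·signedArea(BDA) = -93/4 ∩ BE · CD = -141/4]
   → B = (43/8, -65/8)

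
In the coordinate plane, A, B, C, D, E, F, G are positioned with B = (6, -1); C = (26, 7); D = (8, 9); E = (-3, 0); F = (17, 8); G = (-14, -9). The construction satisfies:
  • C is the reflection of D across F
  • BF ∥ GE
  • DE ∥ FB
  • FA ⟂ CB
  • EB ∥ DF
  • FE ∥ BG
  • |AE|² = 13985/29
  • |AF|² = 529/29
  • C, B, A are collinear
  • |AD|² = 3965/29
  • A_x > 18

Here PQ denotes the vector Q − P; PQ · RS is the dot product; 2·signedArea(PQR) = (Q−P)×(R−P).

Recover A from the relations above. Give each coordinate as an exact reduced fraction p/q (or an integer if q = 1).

A = (539/29, 117/29)

1. A_x = 539/29  [C, B, A are collinear ∩ FA ⟂ CB]
2. A_y = 117/29  [C, B, A are collinear ∩ FA ⟂ CB]
   → A = (539/29, 117/29)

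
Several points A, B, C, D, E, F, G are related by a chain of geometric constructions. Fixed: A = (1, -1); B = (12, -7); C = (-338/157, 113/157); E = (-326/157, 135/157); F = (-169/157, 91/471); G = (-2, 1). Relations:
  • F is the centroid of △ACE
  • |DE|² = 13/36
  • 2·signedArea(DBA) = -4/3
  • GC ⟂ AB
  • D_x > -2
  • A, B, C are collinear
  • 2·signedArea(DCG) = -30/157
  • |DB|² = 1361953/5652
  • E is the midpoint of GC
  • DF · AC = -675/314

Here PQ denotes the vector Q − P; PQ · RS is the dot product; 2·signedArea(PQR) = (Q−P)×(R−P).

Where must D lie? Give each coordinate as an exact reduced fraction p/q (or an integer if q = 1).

D = (-495/314, 248/471)

1. D_x = -495/314  [2·signedArea(DBA) = -4/3 ∩ 2·signedArea(DCG) = -30/157]
2. D_y = 248/471  [2·signedArea(DBA) = -4/3 ∩ 2·signedArea(DCG) = -30/157]
   → D = (-495/314, 248/471)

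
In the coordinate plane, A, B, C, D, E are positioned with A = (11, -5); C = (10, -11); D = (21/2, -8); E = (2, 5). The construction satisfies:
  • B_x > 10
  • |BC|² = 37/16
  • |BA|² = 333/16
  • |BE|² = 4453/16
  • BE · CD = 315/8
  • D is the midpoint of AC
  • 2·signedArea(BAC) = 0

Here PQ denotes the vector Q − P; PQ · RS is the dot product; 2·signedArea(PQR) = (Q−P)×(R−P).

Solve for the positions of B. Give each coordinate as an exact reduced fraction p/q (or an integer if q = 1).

1. B_x = 41/4  [2·signedArea(BAC) = 0 ∩ BE · CD = 315/8]
2. B_y = -19/2  [2·signedArea(BAC) = 0 ∩ BE · CD = 315/8]
   → B = (41/4, -19/2)

B = (41/4, -19/2)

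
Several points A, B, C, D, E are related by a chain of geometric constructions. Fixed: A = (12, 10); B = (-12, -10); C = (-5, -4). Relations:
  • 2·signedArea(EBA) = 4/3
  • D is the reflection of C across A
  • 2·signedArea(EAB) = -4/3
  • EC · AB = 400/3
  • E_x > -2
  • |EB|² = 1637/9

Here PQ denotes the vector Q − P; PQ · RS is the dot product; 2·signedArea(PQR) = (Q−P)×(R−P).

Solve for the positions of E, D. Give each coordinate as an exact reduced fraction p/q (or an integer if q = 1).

D = (29, 24)
E = (-5/3, -4/3)

1. E_x = -5/3  [2·signedArea(EBA) = 4/3 ∩ EC · AB = 400/3]
2. E_y = -4/3  [2·signedArea(EBA) = 4/3 ∩ EC · AB = 400/3]
   → E = (-5/3, -4/3)
3. D_x = 29  [D is the reflection of C across A]
4. D_y = 24  [D is the reflection of C across A]
   → D = (29, 24)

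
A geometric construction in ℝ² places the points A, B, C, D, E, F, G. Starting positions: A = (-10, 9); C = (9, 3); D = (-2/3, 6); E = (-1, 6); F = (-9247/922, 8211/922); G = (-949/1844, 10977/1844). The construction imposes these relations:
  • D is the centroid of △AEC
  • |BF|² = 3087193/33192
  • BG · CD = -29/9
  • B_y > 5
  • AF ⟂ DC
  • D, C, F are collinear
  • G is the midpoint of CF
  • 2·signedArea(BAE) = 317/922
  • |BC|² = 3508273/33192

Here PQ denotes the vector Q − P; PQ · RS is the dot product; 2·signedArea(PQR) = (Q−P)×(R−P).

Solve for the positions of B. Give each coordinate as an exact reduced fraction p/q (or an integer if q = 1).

1. B_x = -4637/5532  [BG · CD = -29/9 ∩ 2·signedArea(BAE) = 317/922]
2. B_y = 11035/1844  [BG · CD = -29/9 ∩ 2·signedArea(BAE) = 317/922]
   → B = (-4637/5532, 11035/1844)

B = (-4637/5532, 11035/1844)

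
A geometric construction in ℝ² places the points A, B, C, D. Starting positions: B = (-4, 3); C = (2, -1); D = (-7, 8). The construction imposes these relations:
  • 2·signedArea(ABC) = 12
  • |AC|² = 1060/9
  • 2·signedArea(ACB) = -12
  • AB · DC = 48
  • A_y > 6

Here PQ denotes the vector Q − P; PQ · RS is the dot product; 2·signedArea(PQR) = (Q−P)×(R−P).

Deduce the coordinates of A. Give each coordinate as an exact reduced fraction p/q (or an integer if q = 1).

1. A_x = -6  [2·signedArea(ACB) = -12 ∩ AB · DC = 48]
2. A_y = 19/3  [2·signedArea(ACB) = -12 ∩ AB · DC = 48]
   → A = (-6, 19/3)

A = (-6, 19/3)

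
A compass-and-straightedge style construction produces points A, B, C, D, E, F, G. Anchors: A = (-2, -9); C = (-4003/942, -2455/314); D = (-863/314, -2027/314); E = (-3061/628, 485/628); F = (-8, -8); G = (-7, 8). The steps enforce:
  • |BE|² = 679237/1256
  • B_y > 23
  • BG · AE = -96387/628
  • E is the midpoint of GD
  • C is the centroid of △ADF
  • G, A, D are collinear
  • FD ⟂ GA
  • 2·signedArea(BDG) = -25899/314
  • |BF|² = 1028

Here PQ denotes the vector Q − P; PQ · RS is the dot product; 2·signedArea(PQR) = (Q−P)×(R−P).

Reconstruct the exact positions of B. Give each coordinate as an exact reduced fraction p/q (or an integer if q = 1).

1. B_x = -6  [2·signedArea(BDG) = -25899/314 ∩ BG · AE = -96387/628]
2. B_y = 24  [2·signedArea(BDG) = -25899/314 ∩ BG · AE = -96387/628]
   → B = (-6, 24)

B = (-6, 24)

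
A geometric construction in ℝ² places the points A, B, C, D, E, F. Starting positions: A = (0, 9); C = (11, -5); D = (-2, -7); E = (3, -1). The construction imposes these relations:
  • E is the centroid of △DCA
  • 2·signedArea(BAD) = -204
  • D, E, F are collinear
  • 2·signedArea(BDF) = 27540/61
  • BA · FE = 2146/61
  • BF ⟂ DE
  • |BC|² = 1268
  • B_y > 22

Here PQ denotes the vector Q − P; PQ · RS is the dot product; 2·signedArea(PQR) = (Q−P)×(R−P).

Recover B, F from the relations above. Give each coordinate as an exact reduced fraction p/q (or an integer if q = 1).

1. B_x = -11  [line 16·x + -2·y + 222 = 0 ∩ |BC|² = 1268]
2. B_y = 23  [line 16·x + -2·y + 222 = 0 ∩ |BC|² = 1268]
   → B = (-11, 23)
3. F_x = 553/61  [2·signedArea(BDF) = 27540/61 ∩ D, E, F are collinear]
4. F_y = 383/61  [2·signedArea(BDF) = 27540/61 ∩ D, E, F are collinear]
   → F = (553/61, 383/61)

B = (-11, 23)
F = (553/61, 383/61)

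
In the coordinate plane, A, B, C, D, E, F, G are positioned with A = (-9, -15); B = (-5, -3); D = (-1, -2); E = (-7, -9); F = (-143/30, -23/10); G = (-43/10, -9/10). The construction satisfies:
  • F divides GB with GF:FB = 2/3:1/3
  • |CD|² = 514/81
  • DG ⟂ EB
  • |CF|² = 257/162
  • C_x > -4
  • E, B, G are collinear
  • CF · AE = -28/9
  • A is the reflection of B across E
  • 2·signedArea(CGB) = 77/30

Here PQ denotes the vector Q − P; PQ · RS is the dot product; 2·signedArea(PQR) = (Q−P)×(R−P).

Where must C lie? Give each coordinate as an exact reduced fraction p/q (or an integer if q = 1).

1. C_x = -158/45  [2·signedArea(CGB) = 77/30 ∩ CF · AE = -28/9]
2. C_y = -11/5  [2·signedArea(CGB) = 77/30 ∩ CF · AE = -28/9]
   → C = (-158/45, -11/5)

C = (-158/45, -11/5)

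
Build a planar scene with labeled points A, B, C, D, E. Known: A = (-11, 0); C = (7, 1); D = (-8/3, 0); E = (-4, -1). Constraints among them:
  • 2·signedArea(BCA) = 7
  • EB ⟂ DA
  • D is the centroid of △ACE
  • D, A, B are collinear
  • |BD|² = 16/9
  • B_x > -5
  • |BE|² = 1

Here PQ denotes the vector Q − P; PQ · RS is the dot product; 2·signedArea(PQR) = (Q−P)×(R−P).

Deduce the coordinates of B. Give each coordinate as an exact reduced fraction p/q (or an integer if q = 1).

B = (-4, 0)

1. B_x = -4  [D, A, B are collinear ∩ EB ⟂ DA]
2. B_y = 0  [D, A, B are collinear ∩ EB ⟂ DA]
   → B = (-4, 0)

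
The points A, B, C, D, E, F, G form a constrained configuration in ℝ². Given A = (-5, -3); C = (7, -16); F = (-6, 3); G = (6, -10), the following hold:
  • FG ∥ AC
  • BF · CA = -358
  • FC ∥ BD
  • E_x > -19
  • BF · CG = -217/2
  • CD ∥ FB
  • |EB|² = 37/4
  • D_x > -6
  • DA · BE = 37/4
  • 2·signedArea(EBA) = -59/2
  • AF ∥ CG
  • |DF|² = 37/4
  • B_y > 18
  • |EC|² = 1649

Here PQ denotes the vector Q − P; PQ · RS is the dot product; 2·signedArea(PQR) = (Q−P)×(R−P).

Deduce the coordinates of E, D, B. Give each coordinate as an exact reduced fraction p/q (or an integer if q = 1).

1. B_x = -37/2  [BF · CA = -358 ∩ BF · CG = -217/2]
2. B_y = 19  [BF · CA = -358 ∩ BF · CG = -217/2]
   → B = (-37/2, 19)
3. E_x = -18  [line 22·x + 27/2·y + 180 = 0 ∩ |EB|² = 37/4]
4. E_y = 16  [line 22·x + 27/2·y + 180 = 0 ∩ |EB|² = 37/4]
   → E = (-18, 16)
5. D_x = -11/2  [DA · BE = 37/4 ∩ FC ∥ BD]
6. D_y = 0  [DA · BE = 37/4 ∩ FC ∥ BD]
   → D = (-11/2, 0)

B = (-37/2, 19)
D = (-11/2, 0)
E = (-18, 16)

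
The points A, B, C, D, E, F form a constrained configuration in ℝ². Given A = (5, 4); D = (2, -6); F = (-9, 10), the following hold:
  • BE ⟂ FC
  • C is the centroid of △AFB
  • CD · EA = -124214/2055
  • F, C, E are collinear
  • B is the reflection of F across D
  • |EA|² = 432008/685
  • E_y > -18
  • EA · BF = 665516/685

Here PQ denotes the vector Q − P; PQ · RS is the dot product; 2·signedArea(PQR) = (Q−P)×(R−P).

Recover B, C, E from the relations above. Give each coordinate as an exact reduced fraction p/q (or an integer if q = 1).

1. B_x = 13  [B is the reflection of F across D]
2. B_y = -22  [B is the reflection of F across D]
   → B = (13, -22)
3. C_x = 3  [C is the centroid of △AFB]
4. C_y = -8/3  [C is the centroid of △AFB]
   → C = (3, -8/3)
5. E_x = 11907/685  [F, C, E are collinear ∩ BE ⟂ FC]
6. E_y = -12226/685  [F, C, E are collinear ∩ BE ⟂ FC]
   → E = (11907/685, -12226/685)

B = (13, -22)
C = (3, -8/3)
E = (11907/685, -12226/685)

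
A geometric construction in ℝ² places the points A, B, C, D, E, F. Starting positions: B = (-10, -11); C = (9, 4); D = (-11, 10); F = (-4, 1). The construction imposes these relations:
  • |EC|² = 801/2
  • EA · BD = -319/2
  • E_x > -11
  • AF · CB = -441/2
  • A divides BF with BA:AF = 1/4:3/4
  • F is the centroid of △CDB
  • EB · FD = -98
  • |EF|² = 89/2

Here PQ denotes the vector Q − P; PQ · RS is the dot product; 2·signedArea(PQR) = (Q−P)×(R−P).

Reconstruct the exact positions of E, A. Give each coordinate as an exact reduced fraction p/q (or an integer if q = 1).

A = (-17/2, -8)
E = (-21/2, -1/2)

1. A_x = -17/2  [A divides BF with BA:AF = 1/4:3/4]
2. A_y = -8  [A divides BF with BA:AF = 1/4:3/4]
   → A = (-17/2, -8)
3. E_x = -21/2  [EA · BD = -319/2 ∩ EB · FD = -98]
4. E_y = -1/2  [EA · BD = -319/2 ∩ EB · FD = -98]
   → E = (-21/2, -1/2)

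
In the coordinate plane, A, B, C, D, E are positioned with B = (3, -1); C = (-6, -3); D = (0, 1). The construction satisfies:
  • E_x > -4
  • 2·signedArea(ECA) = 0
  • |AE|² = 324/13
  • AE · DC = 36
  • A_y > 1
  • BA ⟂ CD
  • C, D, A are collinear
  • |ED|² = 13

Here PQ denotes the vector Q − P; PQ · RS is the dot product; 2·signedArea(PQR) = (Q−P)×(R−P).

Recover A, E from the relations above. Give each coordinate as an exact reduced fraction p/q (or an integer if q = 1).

1. A_x = 15/13  [C, D, A are collinear ∩ BA ⟂ CD]
2. A_y = 23/13  [C, D, A are collinear ∩ BA ⟂ CD]
   → A = (15/13, 23/13)
3. E_x = -3  [2·signedArea(ECA) = 0 ∩ AE · DC = 36]
4. E_y = -1  [2·signedArea(ECA) = 0 ∩ AE · DC = 36]
   → E = (-3, -1)

A = (15/13, 23/13)
E = (-3, -1)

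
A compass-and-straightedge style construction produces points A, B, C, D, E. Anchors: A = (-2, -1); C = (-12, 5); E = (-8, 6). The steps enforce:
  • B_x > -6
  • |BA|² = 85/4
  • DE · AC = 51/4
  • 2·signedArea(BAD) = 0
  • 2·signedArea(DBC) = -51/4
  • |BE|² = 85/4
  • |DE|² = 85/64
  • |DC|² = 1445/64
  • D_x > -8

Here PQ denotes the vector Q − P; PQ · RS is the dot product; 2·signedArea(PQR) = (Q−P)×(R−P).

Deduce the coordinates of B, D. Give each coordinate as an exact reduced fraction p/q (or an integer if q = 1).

B = (-5, 5/2)
D = (-29/4, 41/8)

1. D_x = -29/4  [line 10·x + -6·y + 413/4 = 0 ∩ |DC|² = 1445/64]
2. D_y = 41/8  [line 10·x + -6·y + 413/4 = 0 ∩ |DC|² = 1445/64]
   → D = (-29/4, 41/8)
3. B_x = -5  [2·signedArea(BAD) = 0 ∩ 2·signedArea(DBC) = -51/4]
4. B_y = 5/2  [2·signedArea(BAD) = 0 ∩ 2·signedArea(DBC) = -51/4]
   → B = (-5, 5/2)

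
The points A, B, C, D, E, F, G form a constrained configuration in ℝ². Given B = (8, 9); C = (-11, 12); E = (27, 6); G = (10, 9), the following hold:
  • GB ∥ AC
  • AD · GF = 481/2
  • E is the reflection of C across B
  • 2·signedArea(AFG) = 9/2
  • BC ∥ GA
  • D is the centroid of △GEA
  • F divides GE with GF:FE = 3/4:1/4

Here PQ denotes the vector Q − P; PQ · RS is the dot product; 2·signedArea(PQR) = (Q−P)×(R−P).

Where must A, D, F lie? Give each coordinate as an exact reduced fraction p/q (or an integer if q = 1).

1. A_x = -9  [GB ∥ AC ∩ BC ∥ GA]
2. A_y = 12  [GB ∥ AC ∩ BC ∥ GA]
   → A = (-9, 12)
3. D_x = 28/3  [D is the centroid of △GEA]
4. D_y = 9  [D is the centroid of △GEA]
   → D = (28/3, 9)
5. F_x = 91/4  [F divides GE with GF:FE = 3/4:1/4]
6. F_y = 27/4  [F divides GE with GF:FE = 3/4:1/4]
   → F = (91/4, 27/4)

A = (-9, 12)
D = (28/3, 9)
F = (91/4, 27/4)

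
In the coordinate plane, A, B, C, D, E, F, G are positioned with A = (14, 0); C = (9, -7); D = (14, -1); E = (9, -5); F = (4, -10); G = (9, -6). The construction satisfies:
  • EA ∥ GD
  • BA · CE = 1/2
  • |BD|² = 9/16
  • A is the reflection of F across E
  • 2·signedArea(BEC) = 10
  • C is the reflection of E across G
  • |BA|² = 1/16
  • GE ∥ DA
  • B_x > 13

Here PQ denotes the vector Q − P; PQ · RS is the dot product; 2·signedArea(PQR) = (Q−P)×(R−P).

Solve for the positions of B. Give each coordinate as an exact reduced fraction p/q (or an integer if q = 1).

B = (14, -1/4)

1. B_x = 14  [BA · CE = 1/2 ∩ 2·signedArea(BEC) = 10]
2. B_y = -1/4  [BA · CE = 1/2 ∩ 2·signedArea(BEC) = 10]
   → B = (14, -1/4)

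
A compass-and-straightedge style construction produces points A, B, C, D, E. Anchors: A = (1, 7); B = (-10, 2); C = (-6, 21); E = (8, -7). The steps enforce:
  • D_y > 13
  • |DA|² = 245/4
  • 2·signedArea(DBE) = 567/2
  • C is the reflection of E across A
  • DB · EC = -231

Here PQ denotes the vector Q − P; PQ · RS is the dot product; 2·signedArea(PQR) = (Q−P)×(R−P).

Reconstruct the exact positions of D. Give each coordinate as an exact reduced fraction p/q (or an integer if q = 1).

D = (-5/2, 14)

1. D_x = -5/2  [2·signedArea(DBE) = 567/2 ∩ DB · EC = -231]
2. D_y = 14  [2·signedArea(DBE) = 567/2 ∩ DB · EC = -231]
   → D = (-5/2, 14)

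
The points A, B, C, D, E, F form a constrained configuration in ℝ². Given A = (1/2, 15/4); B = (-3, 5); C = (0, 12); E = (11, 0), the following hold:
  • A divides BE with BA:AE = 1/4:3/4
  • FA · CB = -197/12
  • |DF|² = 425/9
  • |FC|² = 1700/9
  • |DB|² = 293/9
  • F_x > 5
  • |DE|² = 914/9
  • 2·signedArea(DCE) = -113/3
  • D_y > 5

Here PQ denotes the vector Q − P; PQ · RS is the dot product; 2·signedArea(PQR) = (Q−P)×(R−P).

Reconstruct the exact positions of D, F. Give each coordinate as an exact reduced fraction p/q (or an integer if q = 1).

1. D_x = 8/3  [line 12·x + 11·y + -283/3 = 0 ∩ |DE|² = 914/9]
2. D_y = 17/3  [line 12·x + 11·y + -283/3 = 0 ∩ |DE|² = 914/9]
   → D = (8/3, 17/3)
3. F_x = 16/3  [line 3·x + 7·y + -34/3 = 0 ∩ |FC|² = 1700/9]
4. F_y = -2/3  [line 3·x + 7·y + -34/3 = 0 ∩ |FC|² = 1700/9]
   → F = (16/3, -2/3)

D = (8/3, 17/3)
F = (16/3, -2/3)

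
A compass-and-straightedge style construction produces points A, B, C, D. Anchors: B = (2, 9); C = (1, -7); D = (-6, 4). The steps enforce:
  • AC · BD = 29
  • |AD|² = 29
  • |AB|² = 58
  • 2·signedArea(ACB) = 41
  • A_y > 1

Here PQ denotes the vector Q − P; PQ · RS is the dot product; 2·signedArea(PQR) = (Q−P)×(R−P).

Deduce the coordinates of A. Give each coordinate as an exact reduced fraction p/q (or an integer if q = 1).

A = (-1, 2)

1. A_x = -1  [AC · BD = 29 ∩ 2·signedArea(ACB) = 41]
2. A_y = 2  [AC · BD = 29 ∩ 2·signedArea(ACB) = 41]
   → A = (-1, 2)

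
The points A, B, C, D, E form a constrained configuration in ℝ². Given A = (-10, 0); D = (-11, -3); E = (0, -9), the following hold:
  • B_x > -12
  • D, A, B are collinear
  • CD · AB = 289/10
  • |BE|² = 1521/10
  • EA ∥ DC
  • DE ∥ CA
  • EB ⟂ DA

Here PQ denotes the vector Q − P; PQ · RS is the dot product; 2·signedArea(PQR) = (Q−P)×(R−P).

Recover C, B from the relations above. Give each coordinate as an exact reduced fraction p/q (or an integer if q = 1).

B = (-117/10, -51/10)
C = (-21, 6)

1. C_x = -21  [DE ∥ CA ∩ EA ∥ DC]
2. C_y = 6  [DE ∥ CA ∩ EA ∥ DC]
   → C = (-21, 6)
3. B_x = -117/10  [D, A, B are collinear ∩ EB ⟂ DA]
4. B_y = -51/10  [D, A, B are collinear ∩ EB ⟂ DA]
   → B = (-117/10, -51/10)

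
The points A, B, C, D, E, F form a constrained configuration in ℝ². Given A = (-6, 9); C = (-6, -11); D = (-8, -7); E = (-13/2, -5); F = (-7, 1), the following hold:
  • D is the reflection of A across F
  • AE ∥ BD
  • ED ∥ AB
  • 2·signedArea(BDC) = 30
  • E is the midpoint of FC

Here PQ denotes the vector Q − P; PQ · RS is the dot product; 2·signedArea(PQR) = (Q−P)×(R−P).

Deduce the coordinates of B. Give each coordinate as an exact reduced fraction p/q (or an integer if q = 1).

B = (-15/2, 7)

1. B_x = -15/2  [AE ∥ BD ∩ ED ∥ AB]
2. B_y = 7  [AE ∥ BD ∩ ED ∥ AB]
   → B = (-15/2, 7)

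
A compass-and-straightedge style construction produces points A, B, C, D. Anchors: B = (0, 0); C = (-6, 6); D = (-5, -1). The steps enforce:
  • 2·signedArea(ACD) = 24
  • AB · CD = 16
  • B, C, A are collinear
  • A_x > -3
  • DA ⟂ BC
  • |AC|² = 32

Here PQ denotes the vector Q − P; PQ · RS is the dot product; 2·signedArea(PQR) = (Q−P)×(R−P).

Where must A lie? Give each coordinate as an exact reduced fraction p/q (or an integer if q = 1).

1. A_x = -2  [B, C, A are collinear ∩ DA ⟂ BC]
2. A_y = 2  [B, C, A are collinear ∩ DA ⟂ BC]
   → A = (-2, 2)

A = (-2, 2)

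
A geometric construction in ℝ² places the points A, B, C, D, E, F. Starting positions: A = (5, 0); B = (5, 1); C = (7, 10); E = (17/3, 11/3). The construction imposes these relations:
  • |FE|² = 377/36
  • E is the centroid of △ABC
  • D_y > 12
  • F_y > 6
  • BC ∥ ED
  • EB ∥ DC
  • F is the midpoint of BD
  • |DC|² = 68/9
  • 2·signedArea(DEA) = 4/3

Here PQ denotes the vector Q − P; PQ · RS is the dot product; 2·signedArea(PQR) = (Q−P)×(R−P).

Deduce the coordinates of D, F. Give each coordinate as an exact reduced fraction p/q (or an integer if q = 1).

1. D_x = 23/3  [EB ∥ DC ∩ BC ∥ ED]
2. D_y = 38/3  [EB ∥ DC ∩ BC ∥ ED]
   → D = (23/3, 38/3)
3. F_x = 19/3  [F is the midpoint of BD]
4. F_y = 41/6  [F is the midpoint of BD]
   → F = (19/3, 41/6)

D = (23/3, 38/3)
F = (19/3, 41/6)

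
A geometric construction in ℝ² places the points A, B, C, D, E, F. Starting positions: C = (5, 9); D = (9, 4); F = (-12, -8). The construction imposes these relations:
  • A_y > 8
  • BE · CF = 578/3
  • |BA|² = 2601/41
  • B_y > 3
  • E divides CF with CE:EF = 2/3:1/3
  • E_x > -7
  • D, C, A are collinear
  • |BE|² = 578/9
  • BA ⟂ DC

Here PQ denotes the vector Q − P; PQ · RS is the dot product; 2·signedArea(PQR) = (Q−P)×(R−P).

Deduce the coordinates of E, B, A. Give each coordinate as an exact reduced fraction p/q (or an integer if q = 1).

A = (683/123, 1022/123)
B = (-2/3, 10/3)
E = (-19/3, -7/3)

1. E_x = -19/3  [E divides CF with CE:EF = 2/3:1/3]
2. E_y = -7/3  [E divides CF with CE:EF = 2/3:1/3]
   → E = (-19/3, -7/3)
3. B_x = -2/3  [line 17·x + 17·y + -136/3 = 0 ∩ |BE|² = 578/9]
4. B_y = 10/3  [line 17·x + 17·y + -136/3 = 0 ∩ |BE|² = 578/9]
   → B = (-2/3, 10/3)
5. A_x = 683/123  [D, C, A are collinear ∩ BA ⟂ DC]
6. A_y = 1022/123  [D, C, A are collinear ∩ BA ⟂ DC]
   → A = (683/123, 1022/123)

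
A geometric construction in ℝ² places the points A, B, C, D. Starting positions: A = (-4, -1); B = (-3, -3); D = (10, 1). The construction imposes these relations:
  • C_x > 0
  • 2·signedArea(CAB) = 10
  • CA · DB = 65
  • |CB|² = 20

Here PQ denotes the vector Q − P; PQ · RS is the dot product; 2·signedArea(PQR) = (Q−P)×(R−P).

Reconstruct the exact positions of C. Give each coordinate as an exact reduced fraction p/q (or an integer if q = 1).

C = (1, -1)

1. C_x = 1  [2·signedArea(CAB) = 10 ∩ CA · DB = 65]
2. C_y = -1  [2·signedArea(CAB) = 10 ∩ CA · DB = 65]
   → C = (1, -1)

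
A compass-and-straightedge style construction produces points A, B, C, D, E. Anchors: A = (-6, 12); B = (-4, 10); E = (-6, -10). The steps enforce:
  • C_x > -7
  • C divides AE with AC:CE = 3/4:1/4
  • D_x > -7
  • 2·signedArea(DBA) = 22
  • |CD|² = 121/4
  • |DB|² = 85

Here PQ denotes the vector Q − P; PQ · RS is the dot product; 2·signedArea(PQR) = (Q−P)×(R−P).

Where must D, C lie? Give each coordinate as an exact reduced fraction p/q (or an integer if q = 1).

1. D_x = -6  [line -2·x + -2·y + -10 = 0 ∩ |DB|² = 85]
2. D_y = 1  [line -2·x + -2·y + -10 = 0 ∩ |DB|² = 85]
   → D = (-6, 1)
3. C_x = -6  [C divides AE with AC:CE = 3/4:1/4]
4. C_y = -9/2  [C divides AE with AC:CE = 3/4:1/4]
   → C = (-6, -9/2)

C = (-6, -9/2)
D = (-6, 1)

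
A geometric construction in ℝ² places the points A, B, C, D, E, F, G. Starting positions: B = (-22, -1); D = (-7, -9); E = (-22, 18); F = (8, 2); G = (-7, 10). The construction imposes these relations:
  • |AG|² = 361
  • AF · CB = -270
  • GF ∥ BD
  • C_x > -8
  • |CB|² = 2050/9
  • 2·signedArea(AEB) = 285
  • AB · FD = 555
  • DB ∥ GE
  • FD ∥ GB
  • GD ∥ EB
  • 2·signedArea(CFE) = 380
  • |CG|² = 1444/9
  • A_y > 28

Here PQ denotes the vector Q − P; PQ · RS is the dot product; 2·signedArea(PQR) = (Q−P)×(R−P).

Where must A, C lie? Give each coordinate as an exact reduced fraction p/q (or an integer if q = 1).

1. A_x = -7  [2·signedArea(AEB) = 285 ∩ AB · FD = 555]
2. A_y = 29  [2·signedArea(AEB) = 285 ∩ AB · FD = 555]
   → A = (-7, 29)
3. C_x = -7  [AF · CB = -270 ∩ 2·signedArea(CFE) = 380]
4. C_y = -8/3  [AF · CB = -270 ∩ 2·signedArea(CFE) = 380]
   → C = (-7, -8/3)

A = (-7, 29)
C = (-7, -8/3)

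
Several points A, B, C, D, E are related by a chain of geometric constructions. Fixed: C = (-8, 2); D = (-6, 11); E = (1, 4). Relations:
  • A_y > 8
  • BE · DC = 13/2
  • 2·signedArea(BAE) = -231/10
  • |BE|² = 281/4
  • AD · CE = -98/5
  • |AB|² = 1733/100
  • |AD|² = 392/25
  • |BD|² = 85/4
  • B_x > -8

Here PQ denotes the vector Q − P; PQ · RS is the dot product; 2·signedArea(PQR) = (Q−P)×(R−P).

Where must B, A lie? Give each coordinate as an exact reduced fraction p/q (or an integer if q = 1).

A = (-16/5, 41/5)
B = (-7, 13/2)

1. B_x = -7  [line 2·x + 9·y + -89/2 = 0 ∩ |BD|² = 85/4]
2. B_y = 13/2  [line 2·x + 9·y + -89/2 = 0 ∩ |BD|² = 85/4]
   → B = (-7, 13/2)
3. A_x = -16/5  [AD · CE = -98/5 ∩ 2·signedArea(BAE) = -231/10]
4. A_y = 41/5  [AD · CE = -98/5 ∩ 2·signedArea(BAE) = -231/10]
   → A = (-16/5, 41/5)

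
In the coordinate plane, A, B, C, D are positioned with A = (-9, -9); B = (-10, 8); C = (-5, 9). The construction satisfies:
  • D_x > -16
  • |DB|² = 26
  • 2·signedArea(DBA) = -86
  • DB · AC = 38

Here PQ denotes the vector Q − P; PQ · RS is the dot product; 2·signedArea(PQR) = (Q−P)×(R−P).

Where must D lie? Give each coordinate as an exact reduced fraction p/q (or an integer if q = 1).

D = (-15, 7)

1. D_x = -15  [DB · AC = 38 ∩ 2·signedArea(DBA) = -86]
2. D_y = 7  [DB · AC = 38 ∩ 2·signedArea(DBA) = -86]
   → D = (-15, 7)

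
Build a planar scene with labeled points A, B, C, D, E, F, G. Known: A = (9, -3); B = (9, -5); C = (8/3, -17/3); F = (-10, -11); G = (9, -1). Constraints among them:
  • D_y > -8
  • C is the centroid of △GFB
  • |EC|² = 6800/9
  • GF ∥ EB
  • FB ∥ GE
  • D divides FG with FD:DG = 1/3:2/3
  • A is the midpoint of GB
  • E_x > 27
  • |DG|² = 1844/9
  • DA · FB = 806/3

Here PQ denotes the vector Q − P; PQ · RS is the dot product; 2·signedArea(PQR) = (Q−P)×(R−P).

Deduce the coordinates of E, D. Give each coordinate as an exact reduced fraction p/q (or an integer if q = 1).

D = (-11/3, -23/3)
E = (28, 5)

1. E_x = 28  [GF ∥ EB ∩ FB ∥ GE]
2. E_y = 5  [GF ∥ EB ∩ FB ∥ GE]
   → E = (28, 5)
3. D_x = -11/3  [D divides FG with FD:DG = 1/3:2/3]
4. D_y = -23/3  [D divides FG with FD:DG = 1/3:2/3]
   → D = (-11/3, -23/3)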